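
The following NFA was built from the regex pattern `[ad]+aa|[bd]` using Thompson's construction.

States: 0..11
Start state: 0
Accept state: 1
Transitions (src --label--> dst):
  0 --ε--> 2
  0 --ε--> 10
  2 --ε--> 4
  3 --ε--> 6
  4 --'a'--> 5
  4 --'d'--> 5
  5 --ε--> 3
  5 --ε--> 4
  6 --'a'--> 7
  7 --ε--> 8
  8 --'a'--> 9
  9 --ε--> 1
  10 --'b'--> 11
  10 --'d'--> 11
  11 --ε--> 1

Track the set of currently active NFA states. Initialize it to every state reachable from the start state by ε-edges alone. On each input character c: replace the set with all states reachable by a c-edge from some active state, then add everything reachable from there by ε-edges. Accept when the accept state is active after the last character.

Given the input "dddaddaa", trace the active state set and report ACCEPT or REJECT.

S₀ = ε-closure({0}) = {0,2,4,10}
'd' @ 1: {1,3,4,5,6,11}  (accept∈set)
'd' @ 2: {3,4,5,6}
'd' @ 3: {3,4,5,6}
'a' @ 4: {3,4,5,6,7,8}
'd' @ 5: {3,4,5,6}
'd' @ 6: {3,4,5,6}
'a' @ 7: {3,4,5,6,7,8}
'a' @ 8: {1,3,4,5,6,7,8,9}  (accept∈set)
end set {1,3,4,5,6,7,8,9} — state 1 in

Answer: ACCEPT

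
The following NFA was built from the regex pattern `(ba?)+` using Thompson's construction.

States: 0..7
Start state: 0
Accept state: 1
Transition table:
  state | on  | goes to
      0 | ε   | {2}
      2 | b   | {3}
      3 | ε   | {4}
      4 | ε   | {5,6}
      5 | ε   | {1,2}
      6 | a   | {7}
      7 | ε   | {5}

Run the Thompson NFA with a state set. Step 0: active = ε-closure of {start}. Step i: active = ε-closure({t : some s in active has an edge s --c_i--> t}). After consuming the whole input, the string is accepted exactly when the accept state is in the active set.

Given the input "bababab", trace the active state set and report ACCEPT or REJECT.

Answer: ACCEPT

Trace:
start: ε-closure({0}) = {0,2}
'b' @ 1: {1,2,3,4,5,6}  ✓accept
'a' @ 2: {1,2,5,7}  ✓accept
'b' @ 3: {1,2,3,4,5,6}  ✓accept
'a' @ 4: {1,2,5,7}  ✓accept
'b' @ 5: {1,2,3,4,5,6}  ✓accept
'a' @ 6: {1,2,5,7}  ✓accept
'b' @ 7: {1,2,3,4,5,6}  ✓accept
end set {1,2,3,4,5,6} — state 1 in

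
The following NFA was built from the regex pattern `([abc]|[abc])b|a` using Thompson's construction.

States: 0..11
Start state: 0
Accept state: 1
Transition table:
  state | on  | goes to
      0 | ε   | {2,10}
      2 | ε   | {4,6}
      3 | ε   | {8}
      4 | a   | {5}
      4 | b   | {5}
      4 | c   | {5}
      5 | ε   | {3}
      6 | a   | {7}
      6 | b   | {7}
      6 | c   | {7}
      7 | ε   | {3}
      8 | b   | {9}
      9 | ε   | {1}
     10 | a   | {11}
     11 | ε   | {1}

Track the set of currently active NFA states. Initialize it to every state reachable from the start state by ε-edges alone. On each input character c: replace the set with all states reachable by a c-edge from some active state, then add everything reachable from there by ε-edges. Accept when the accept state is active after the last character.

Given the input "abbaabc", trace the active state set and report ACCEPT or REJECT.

start: ε-closure({0}) = {0,2,4,6,10}
'a' @ 1: {1,3,5,7,8,11}  ✓accept
'b' @ 2: {1,9}  ✓accept
'b' @ 3: {}  — state set empty
rest 'aabc' ignored (set empty)
end set {} — state 1 not in

Answer: REJECT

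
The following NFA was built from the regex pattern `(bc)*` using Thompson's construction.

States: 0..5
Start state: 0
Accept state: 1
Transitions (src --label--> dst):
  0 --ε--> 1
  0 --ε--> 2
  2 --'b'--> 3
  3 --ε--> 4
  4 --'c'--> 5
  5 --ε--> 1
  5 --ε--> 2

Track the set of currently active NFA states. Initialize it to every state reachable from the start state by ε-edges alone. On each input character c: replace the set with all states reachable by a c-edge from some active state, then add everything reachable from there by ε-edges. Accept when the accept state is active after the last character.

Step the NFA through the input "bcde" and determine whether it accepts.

start: ε-closure({0}) = {0,1,2}
'b' @ 1: {3,4}
'c' @ 2: {1,2,5}  (accept∈set)
'd' @ 3: {}  — dead — no transitions
rest 'e' ignored (set empty)
end set {} — state 1 not in

Answer: REJECT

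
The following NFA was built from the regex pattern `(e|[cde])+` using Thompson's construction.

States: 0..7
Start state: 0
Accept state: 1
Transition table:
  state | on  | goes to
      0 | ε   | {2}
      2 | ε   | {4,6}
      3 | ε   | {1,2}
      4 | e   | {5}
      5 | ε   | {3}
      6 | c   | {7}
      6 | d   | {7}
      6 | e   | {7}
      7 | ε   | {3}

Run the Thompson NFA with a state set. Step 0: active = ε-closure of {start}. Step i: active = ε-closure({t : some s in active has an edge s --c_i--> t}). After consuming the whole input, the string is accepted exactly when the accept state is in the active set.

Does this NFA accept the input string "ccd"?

Answer: ACCEPT

Trace:
initial (ε-close {0}): {0,2,4,6}
'c' @ 1: {1,2,3,4,6,7}  ✓accept
'c' @ 2: {1,2,3,4,6,7}  ✓accept
'd' @ 3: {1,2,3,4,6,7}  ✓accept
end set {1,2,3,4,6,7} — state 1 in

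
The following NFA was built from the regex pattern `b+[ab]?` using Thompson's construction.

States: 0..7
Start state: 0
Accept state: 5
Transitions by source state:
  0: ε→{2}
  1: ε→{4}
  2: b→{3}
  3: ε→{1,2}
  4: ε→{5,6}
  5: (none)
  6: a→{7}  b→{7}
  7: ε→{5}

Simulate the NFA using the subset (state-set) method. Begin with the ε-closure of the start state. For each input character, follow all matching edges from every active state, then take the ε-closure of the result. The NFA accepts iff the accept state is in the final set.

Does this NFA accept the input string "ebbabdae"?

Answer: REJECT

Steps:
start: ε-closure({0}) = {0,2}
'e' @ 1: {}  — no active states
rest 'bbabdae' ignored (set empty)
after full input: {}  (accept=5 not in)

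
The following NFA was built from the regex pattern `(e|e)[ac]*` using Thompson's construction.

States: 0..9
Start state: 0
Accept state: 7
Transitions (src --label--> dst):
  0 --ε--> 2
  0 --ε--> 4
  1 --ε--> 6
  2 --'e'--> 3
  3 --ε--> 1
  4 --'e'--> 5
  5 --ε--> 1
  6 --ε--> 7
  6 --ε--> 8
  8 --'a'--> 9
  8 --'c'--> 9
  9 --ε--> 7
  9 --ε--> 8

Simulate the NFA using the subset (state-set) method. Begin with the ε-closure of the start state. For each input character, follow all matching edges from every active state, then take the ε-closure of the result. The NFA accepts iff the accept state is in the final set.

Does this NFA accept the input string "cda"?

S₀ = ε-closure({0}) = {0,2,4}
'c' @ 1: {}  — state set empty
rest 'da' ignored (set empty)
end set {} — state 7 not in

Answer: REJECT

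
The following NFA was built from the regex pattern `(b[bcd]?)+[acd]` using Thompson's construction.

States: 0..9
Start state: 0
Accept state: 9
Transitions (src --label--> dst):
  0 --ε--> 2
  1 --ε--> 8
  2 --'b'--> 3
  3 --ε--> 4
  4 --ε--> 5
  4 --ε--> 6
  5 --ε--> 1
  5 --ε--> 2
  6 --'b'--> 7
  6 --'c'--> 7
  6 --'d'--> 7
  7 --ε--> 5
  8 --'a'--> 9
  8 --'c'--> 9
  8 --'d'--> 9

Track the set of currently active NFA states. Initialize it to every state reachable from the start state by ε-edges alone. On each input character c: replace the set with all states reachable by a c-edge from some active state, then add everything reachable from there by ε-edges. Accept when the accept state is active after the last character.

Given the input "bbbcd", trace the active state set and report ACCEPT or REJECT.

S₀ = ε-closure({0}) = {0,2}
'b' @ 1: {1,2,3,4,5,6,8}
'b' @ 2: {1,2,3,4,5,6,7,8}
'b' @ 3: {1,2,3,4,5,6,7,8}
'c' @ 4: {1,2,5,7,8,9}  ✓accept
'd' @ 5: {9}  ✓accept
after full input: {9}  (accept=9 in)

Answer: ACCEPT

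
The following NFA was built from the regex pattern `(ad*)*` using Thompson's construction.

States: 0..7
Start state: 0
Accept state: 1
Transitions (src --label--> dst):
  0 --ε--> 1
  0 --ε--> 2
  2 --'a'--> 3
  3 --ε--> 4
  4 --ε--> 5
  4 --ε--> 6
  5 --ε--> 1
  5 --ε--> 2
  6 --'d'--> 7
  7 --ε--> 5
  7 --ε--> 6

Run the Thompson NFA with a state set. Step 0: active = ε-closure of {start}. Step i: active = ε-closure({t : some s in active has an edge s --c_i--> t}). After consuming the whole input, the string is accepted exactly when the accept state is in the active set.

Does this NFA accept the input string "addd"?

Answer: ACCEPT

Derivation:
start: ε-closure({0}) = {0,1,2}
'a' @ 1: {1,2,3,4,5,6}  ✓accept
'd' @ 2: {1,2,5,6,7}  ✓accept
'd' @ 3: {1,2,5,6,7}  ✓accept
'd' @ 4: {1,2,5,6,7}  ✓accept
final: {1,2,5,6,7}; accept 1 in set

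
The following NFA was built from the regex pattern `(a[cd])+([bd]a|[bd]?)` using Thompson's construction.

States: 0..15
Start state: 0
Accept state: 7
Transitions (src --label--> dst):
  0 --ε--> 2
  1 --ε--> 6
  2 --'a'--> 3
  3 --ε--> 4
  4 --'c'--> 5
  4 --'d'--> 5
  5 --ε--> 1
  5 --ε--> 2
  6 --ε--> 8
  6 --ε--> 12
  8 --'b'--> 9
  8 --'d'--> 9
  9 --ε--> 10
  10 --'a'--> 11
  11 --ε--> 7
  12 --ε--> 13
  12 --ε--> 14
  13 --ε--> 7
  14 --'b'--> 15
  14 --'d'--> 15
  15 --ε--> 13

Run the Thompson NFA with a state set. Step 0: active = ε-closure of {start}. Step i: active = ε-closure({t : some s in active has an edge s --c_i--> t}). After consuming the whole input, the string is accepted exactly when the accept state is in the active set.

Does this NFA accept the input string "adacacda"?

start: ε-closure({0}) = {0,2}
'a' @ 1: {3,4}
'd' @ 2: {1,2,5,6,7,8,12,13,14}  [accepting]
'a' @ 3: {3,4}
'c' @ 4: {1,2,5,6,7,8,12,13,14}  [accepting]
'a' @ 5: {3,4}
'c' @ 6: {1,2,5,6,7,8,12,13,14}  [accepting]
'd' @ 7: {7,9,10,13,15}  [accepting]
'a' @ 8: {7,11}  [accepting]
end set {7,11} — state 7 in

Answer: ACCEPT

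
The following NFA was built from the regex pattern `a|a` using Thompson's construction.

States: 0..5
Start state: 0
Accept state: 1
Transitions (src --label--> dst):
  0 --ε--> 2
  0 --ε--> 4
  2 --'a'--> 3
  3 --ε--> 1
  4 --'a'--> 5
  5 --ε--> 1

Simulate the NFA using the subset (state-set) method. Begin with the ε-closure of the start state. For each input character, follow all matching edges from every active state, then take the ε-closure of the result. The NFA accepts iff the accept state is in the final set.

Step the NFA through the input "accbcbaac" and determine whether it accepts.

Answer: REJECT

Steps:
initial (ε-close {0}): {0,2,4}
'a' @ 1: {1,3,5}  [accepting]
'c' @ 2: {}  — dead — no transitions
rest 'cbcbaac' ignored (set empty)
end set {} — state 1 not in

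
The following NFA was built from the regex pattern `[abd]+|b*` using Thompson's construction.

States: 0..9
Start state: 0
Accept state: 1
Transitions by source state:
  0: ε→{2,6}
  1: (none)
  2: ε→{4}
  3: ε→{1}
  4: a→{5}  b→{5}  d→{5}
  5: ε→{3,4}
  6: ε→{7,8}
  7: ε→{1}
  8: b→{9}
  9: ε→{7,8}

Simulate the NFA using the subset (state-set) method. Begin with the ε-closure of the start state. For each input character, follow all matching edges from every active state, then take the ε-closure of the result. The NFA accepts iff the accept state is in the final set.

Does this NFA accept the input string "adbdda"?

start: ε-closure({0}) = {0,1,2,4,6,7,8}
'a' @ 1: {1,3,4,5}  (accept∈set)
'd' @ 2: {1,3,4,5}  (accept∈set)
'b' @ 3: {1,3,4,5}  (accept∈set)
'd' @ 4: {1,3,4,5}  (accept∈set)
'd' @ 5: {1,3,4,5}  (accept∈set)
'a' @ 6: {1,3,4,5}  (accept∈set)
end set {1,3,4,5} — state 1 in

Answer: ACCEPT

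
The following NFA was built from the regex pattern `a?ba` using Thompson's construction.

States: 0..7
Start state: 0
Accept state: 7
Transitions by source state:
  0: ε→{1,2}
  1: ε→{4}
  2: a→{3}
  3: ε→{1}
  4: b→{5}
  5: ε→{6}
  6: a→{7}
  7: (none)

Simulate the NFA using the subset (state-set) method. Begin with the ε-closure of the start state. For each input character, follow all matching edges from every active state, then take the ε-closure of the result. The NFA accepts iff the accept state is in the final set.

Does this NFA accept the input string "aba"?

start: ε-closure({0}) = {0,1,2,4}
'a' @ 1: {1,3,4}
'b' @ 2: {5,6}
'a' @ 3: {7}  (accept∈set)
end set {7} — state 7 in

Answer: ACCEPT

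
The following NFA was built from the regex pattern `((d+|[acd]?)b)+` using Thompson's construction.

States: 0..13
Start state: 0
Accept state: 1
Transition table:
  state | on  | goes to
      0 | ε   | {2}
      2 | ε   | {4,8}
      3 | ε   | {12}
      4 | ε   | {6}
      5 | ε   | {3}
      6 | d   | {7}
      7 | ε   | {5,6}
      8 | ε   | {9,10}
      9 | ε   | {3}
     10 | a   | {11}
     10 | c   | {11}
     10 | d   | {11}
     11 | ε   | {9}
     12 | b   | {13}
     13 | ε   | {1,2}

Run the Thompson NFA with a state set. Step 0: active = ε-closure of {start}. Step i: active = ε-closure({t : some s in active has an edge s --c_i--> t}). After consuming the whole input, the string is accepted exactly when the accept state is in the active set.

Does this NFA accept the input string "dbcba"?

Answer: REJECT

Steps:
initial (ε-close {0}): {0,2,3,4,6,8,9,10,12}
'd' @ 1: {3,5,6,7,9,11,12}
'b' @ 2: {1,2,3,4,6,8,9,10,12,13}  [accepting]
'c' @ 3: {3,9,11,12}
'b' @ 4: {1,2,3,4,6,8,9,10,12,13}  [accepting]
'a' @ 5: {3,9,11,12}
after full input: {3,9,11,12}  (accept=1 not in)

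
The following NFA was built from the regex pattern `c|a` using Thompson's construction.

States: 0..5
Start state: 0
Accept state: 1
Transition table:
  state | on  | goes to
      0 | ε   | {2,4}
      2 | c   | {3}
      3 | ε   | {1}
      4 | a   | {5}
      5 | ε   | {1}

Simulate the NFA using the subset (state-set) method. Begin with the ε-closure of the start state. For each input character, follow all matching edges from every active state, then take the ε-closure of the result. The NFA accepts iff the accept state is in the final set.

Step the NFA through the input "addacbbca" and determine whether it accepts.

start: ε-closure({0}) = {0,2,4}
'a' @ 1: {1,5}  (accept∈set)
'd' @ 2: {}  — no active states
rest 'dacbbca' ignored (set empty)
final: {}; accept 1 not in set

Answer: REJECT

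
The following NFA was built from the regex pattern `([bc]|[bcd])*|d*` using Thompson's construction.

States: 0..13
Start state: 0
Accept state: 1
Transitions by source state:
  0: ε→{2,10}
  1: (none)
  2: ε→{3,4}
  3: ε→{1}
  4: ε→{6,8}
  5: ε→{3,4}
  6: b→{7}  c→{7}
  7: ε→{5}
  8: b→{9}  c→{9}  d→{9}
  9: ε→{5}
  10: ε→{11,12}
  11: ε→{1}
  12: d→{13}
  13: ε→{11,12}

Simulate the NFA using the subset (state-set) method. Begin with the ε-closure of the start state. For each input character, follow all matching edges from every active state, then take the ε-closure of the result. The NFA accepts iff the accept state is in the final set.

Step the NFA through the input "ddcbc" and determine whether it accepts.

Answer: ACCEPT

Derivation:
S₀ = ε-closure({0}) = {0,1,2,3,4,6,8,10,11,12}
'd' @ 1: {1,3,4,5,6,8,9,11,12,13}  ✓accept
'd' @ 2: {1,3,4,5,6,8,9,11,12,13}  ✓accept
'c' @ 3: {1,3,4,5,6,7,8,9}  ✓accept
'b' @ 4: {1,3,4,5,6,7,8,9}  ✓accept
'c' @ 5: {1,3,4,5,6,7,8,9}  ✓accept
end set {1,3,4,5,6,7,8,9} — state 1 in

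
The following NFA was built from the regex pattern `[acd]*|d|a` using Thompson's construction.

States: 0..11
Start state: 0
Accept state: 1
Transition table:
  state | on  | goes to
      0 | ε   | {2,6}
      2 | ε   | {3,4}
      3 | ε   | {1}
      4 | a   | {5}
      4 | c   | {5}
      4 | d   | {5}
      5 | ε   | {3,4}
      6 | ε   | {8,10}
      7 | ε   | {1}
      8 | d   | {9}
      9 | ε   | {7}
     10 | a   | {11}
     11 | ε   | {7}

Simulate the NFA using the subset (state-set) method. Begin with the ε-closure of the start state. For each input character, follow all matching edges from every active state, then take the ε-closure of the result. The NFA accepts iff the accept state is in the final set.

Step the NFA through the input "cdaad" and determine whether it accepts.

Answer: ACCEPT

Derivation:
start: ε-closure({0}) = {0,1,2,3,4,6,8,10}
'c' @ 1: {1,3,4,5}  [accepting]
'd' @ 2: {1,3,4,5}  [accepting]
'a' @ 3: {1,3,4,5}  [accepting]
'a' @ 4: {1,3,4,5}  [accepting]
'd' @ 5: {1,3,4,5}  [accepting]
final: {1,3,4,5}; accept 1 in set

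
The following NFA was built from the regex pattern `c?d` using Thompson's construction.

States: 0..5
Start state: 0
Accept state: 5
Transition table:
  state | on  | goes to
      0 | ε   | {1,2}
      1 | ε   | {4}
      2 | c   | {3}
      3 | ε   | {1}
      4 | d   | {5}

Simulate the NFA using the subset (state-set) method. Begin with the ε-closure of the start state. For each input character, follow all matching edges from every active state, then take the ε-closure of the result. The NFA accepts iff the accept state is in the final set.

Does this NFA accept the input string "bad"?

initial (ε-close {0}): {0,1,2,4}
'b' @ 1: {}  — state set empty
rest 'ad' ignored (set empty)
final: {}; accept 5 not in set

Answer: REJECT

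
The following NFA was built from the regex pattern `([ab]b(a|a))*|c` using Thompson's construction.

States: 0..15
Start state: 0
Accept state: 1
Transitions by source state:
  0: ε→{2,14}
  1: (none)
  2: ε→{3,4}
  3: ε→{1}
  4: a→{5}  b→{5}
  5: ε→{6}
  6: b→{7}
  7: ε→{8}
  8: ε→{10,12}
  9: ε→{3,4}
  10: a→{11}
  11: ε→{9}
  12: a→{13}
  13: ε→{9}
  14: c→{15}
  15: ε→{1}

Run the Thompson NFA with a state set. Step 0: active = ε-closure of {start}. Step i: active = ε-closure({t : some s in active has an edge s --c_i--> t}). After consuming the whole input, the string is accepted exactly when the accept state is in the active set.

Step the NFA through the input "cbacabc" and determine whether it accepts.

initial (ε-close {0}): {0,1,2,3,4,14}
'c' @ 1: {1,15}  ✓accept
'b' @ 2: {}  — dead — no transitions
rest 'acabc' ignored (set empty)
final: {}; accept 1 not in set

Answer: REJECT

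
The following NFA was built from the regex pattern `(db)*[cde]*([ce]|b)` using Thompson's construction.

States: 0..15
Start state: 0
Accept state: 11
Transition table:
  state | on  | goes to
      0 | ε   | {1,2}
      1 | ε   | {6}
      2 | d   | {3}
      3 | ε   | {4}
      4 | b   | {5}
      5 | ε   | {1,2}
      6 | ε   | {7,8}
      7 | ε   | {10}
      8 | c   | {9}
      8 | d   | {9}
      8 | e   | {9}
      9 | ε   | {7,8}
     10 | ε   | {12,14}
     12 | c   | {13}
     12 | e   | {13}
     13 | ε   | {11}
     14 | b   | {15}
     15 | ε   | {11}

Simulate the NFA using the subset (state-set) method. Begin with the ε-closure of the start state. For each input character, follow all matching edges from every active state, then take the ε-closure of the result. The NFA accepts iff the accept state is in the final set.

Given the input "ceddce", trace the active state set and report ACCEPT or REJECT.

start: ε-closure({0}) = {0,1,2,6,7,8,10,12,14}
'c' @ 1: {7,8,9,10,11,12,13,14}  ✓accept
'e' @ 2: {7,8,9,10,11,12,13,14}  ✓accept
'd' @ 3: {7,8,9,10,12,14}
'd' @ 4: {7,8,9,10,12,14}
'c' @ 5: {7,8,9,10,11,12,13,14}  ✓accept
'e' @ 6: {7,8,9,10,11,12,13,14}  ✓accept
after full input: {7,8,9,10,11,12,13,14}  (accept=11 in)

Answer: ACCEPT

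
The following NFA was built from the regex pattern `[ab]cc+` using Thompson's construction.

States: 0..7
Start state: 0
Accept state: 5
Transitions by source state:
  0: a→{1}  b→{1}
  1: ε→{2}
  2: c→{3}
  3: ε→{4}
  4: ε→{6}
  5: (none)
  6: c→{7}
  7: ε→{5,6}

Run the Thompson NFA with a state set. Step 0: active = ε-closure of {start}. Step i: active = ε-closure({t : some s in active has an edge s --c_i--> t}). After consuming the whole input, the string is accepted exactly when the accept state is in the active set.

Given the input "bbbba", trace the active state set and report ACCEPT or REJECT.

Answer: REJECT

Steps:
S₀ = ε-closure({0}) = {0}
'b' @ 1: {1,2}
'b' @ 2: {}  — state set empty
rest 'bba' ignored (set empty)
after full input: {}  (accept=5 not in)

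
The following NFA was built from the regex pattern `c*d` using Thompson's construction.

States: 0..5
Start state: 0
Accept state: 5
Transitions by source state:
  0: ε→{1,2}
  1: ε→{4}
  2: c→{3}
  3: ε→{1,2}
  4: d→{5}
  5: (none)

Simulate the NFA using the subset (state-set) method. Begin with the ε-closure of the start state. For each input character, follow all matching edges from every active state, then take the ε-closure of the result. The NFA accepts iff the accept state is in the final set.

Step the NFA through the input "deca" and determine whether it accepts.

Answer: REJECT

Trace:
start: ε-closure({0}) = {0,1,2,4}
'd' @ 1: {5}  (accept∈set)
'e' @ 2: {}  — state set empty
rest 'ca' ignored (set empty)
final: {}; accept 5 not in set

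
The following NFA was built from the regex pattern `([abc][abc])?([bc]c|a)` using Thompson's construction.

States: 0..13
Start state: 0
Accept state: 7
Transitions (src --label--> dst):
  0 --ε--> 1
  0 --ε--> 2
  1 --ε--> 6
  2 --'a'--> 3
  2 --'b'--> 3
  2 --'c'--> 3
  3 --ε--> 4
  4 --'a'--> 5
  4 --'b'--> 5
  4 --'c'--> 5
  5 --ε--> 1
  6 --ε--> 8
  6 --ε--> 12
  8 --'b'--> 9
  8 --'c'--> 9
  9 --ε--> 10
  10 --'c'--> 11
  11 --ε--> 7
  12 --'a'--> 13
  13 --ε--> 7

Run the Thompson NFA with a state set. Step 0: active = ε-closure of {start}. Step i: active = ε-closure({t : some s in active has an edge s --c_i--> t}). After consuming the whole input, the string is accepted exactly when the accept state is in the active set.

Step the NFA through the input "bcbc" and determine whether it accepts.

initial (ε-close {0}): {0,1,2,6,8,12}
'b' @ 1: {3,4,9,10}
'c' @ 2: {1,5,6,7,8,11,12}  (accept∈set)
'b' @ 3: {9,10}
'c' @ 4: {7,11}  (accept∈set)
after full input: {7,11}  (accept=7 in)

Answer: ACCEPT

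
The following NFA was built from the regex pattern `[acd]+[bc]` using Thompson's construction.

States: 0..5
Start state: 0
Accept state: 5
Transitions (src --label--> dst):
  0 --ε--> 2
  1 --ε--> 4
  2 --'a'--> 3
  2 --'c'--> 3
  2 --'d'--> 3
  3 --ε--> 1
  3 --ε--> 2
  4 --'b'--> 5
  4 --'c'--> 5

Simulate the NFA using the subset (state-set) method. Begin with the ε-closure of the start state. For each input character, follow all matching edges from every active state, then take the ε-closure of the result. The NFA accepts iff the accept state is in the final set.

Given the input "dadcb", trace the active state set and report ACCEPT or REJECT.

initial (ε-close {0}): {0,2}
'd' @ 1: {1,2,3,4}
'a' @ 2: {1,2,3,4}
'd' @ 3: {1,2,3,4}
'c' @ 4: {1,2,3,4,5}  (accept∈set)
'b' @ 5: {5}  (accept∈set)
after full input: {5}  (accept=5 in)

Answer: ACCEPT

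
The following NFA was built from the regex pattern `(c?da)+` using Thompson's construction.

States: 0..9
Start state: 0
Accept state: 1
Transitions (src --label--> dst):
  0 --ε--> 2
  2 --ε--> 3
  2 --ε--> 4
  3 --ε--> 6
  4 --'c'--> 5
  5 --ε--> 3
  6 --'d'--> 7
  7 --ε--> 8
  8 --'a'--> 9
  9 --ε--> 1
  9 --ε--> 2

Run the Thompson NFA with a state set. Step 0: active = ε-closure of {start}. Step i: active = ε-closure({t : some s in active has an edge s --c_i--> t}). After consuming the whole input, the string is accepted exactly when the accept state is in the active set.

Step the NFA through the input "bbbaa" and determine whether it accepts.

Answer: REJECT

Trace:
S₀ = ε-closure({0}) = {0,2,3,4,6}
'b' @ 1: {}  — dead — no transitions
rest 'bbaa' ignored (set empty)
after full input: {}  (accept=1 not in)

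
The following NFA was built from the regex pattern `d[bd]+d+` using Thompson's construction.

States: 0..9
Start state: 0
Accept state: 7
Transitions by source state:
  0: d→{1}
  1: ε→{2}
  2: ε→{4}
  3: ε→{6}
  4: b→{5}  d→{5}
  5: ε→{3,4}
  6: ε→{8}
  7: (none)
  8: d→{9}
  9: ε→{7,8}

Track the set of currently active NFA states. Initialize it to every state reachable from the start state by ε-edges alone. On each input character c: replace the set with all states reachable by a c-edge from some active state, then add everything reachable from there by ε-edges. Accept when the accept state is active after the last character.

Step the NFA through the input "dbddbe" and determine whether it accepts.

Answer: REJECT

Steps:
S₀ = ε-closure({0}) = {0}
'd' @ 1: {1,2,4}
'b' @ 2: {3,4,5,6,8}
'd' @ 3: {3,4,5,6,7,8,9}  (accept∈set)
'd' @ 4: {3,4,5,6,7,8,9}  (accept∈set)
'b' @ 5: {3,4,5,6,8}
'e' @ 6: {}  — state set empty
final: {}; accept 7 not in set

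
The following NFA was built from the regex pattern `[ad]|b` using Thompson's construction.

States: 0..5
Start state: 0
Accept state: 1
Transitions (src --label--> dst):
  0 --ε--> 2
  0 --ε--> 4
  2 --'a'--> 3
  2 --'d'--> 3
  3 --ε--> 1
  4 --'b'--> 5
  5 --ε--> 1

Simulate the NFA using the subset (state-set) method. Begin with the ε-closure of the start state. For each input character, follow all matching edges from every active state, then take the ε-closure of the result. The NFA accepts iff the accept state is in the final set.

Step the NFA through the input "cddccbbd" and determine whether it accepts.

Answer: REJECT

Derivation:
initial (ε-close {0}): {0,2,4}
'c' @ 1: {}  — no active states
rest 'ddccbbd' ignored (set empty)
end set {} — state 1 not in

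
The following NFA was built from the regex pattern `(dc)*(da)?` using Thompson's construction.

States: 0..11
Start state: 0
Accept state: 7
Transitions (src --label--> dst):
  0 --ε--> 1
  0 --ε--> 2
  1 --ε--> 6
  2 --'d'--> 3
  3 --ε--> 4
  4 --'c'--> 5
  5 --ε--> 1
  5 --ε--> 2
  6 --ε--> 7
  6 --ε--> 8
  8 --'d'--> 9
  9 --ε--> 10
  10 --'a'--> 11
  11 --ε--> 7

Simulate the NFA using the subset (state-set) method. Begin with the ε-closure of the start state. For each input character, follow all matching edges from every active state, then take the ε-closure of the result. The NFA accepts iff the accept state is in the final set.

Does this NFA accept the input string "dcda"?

Answer: ACCEPT

Steps:
start: ε-closure({0}) = {0,1,2,6,7,8}
'd' @ 1: {3,4,9,10}
'c' @ 2: {1,2,5,6,7,8}  (accept∈set)
'd' @ 3: {3,4,9,10}
'a' @ 4: {7,11}  (accept∈set)
end set {7,11} — state 7 in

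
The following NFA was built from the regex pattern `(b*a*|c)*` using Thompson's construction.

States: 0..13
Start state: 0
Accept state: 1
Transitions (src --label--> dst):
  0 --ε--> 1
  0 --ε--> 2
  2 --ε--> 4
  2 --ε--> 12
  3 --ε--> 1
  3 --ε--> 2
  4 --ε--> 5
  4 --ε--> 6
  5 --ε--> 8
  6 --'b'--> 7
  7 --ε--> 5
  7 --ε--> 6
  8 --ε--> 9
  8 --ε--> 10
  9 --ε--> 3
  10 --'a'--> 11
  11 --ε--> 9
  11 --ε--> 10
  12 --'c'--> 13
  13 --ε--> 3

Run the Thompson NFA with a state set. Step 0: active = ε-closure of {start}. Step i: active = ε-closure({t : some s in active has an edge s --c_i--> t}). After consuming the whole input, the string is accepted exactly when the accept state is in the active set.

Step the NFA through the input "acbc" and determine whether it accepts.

Answer: ACCEPT

Trace:
start: ε-closure({0}) = {0,1,2,3,4,5,6,8,9,10,12}
'a' @ 1: {1,2,3,4,5,6,8,9,10,11,12}  [accepting]
'c' @ 2: {1,2,3,4,5,6,8,9,10,12,13}  [accepting]
'b' @ 3: {1,2,3,4,5,6,7,8,9,10,12}  [accepting]
'c' @ 4: {1,2,3,4,5,6,8,9,10,12,13}  [accepting]
after full input: {1,2,3,4,5,6,8,9,10,12,13}  (accept=1 in)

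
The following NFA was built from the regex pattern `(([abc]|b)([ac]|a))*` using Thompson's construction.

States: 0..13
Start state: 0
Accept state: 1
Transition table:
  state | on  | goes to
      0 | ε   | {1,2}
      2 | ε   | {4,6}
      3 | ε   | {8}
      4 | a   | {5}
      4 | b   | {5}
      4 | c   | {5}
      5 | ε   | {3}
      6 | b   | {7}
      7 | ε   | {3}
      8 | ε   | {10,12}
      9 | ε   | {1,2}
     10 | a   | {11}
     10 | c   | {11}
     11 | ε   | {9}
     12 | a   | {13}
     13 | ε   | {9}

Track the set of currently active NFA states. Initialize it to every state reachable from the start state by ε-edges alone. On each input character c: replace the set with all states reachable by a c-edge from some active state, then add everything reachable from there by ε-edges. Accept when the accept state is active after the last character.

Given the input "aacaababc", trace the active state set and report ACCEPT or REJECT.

start: ε-closure({0}) = {0,1,2,4,6}
'a' @ 1: {3,5,8,10,12}
'a' @ 2: {1,2,4,6,9,11,13}  ✓accept
'c' @ 3: {3,5,8,10,12}
'a' @ 4: {1,2,4,6,9,11,13}  ✓accept
'a' @ 5: {3,5,8,10,12}
'b' @ 6: {}  — no active states
rest 'abc' ignored (set empty)
final: {}; accept 1 not in set

Answer: REJECT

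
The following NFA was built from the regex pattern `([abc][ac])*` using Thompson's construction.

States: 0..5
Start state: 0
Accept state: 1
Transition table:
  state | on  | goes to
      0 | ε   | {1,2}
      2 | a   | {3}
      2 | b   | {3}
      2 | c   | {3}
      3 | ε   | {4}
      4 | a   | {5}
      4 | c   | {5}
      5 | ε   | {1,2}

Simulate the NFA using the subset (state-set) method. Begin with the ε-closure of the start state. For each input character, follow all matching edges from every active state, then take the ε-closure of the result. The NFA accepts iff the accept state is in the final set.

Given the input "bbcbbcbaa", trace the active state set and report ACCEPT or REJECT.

initial (ε-close {0}): {0,1,2}
'b' @ 1: {3,4}
'b' @ 2: {}  — dead — no transitions
rest 'cbbcbaa' ignored (set empty)
final: {}; accept 1 not in set

Answer: REJECT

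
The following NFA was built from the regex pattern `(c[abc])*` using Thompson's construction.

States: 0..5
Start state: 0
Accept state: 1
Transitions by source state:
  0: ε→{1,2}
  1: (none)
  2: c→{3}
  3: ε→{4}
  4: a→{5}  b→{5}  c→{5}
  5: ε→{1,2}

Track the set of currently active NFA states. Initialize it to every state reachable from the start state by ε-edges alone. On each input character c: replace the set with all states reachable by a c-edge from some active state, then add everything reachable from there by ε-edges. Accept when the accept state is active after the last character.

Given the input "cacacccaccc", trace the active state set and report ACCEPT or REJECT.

Answer: REJECT

Derivation:
start: ε-closure({0}) = {0,1,2}
'c' @ 1: {3,4}
'a' @ 2: {1,2,5}  (accept∈set)
'c' @ 3: {3,4}
'a' @ 4: {1,2,5}  (accept∈set)
'c' @ 5: {3,4}
'c' @ 6: {1,2,5}  (accept∈set)
'c' @ 7: {3,4}
'a' @ 8: {1,2,5}  (accept∈set)
'c' @ 9: {3,4}
'c' @ 10: {1,2,5}  (accept∈set)
'c' @ 11: {3,4}
final: {3,4}; accept 1 not in set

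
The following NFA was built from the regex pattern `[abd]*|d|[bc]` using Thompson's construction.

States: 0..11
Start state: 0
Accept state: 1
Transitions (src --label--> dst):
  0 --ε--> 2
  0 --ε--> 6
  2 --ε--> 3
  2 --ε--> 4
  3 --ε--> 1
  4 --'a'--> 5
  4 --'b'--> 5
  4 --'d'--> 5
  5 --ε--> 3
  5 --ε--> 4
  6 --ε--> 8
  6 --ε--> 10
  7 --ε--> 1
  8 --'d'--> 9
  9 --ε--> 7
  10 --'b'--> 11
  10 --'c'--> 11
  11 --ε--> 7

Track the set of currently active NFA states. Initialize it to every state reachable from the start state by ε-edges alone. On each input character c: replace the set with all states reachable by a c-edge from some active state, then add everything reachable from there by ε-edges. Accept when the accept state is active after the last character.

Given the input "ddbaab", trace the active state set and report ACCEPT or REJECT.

S₀ = ε-closure({0}) = {0,1,2,3,4,6,8,10}
'd' @ 1: {1,3,4,5,7,9}  (accept∈set)
'd' @ 2: {1,3,4,5}  (accept∈set)
'b' @ 3: {1,3,4,5}  (accept∈set)
'a' @ 4: {1,3,4,5}  (accept∈set)
'a' @ 5: {1,3,4,5}  (accept∈set)
'b' @ 6: {1,3,4,5}  (accept∈set)
after full input: {1,3,4,5}  (accept=1 in)

Answer: ACCEPT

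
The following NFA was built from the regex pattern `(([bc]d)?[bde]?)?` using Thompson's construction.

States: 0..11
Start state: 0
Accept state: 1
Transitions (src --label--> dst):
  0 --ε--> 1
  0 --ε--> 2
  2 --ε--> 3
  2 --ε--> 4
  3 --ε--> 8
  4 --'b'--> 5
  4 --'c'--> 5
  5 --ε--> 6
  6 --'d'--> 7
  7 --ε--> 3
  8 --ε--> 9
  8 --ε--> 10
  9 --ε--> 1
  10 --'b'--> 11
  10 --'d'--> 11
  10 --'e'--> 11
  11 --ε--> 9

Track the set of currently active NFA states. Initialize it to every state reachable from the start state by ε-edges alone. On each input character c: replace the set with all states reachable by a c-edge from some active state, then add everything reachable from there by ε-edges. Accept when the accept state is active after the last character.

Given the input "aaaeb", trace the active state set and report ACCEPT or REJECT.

Answer: REJECT

Steps:
S₀ = ε-closure({0}) = {0,1,2,3,4,8,9,10}
'a' @ 1: {}  — no active states
rest 'aaeb' ignored (set empty)
end set {} — state 1 not in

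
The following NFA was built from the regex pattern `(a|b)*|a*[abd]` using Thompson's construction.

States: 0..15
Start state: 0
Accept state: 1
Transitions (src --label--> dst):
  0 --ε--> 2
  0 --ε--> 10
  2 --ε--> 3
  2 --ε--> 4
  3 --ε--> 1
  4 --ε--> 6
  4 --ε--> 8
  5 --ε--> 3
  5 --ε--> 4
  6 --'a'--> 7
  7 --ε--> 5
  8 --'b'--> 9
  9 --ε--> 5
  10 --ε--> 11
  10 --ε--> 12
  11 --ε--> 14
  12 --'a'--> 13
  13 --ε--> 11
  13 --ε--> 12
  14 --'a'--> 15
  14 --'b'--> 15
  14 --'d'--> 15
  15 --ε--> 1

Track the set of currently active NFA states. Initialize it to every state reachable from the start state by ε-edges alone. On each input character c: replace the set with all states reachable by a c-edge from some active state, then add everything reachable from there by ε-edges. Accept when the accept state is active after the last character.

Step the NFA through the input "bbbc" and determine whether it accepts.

Answer: REJECT

Trace:
start: ε-closure({0}) = {0,1,2,3,4,6,8,10,11,12,14}
'b' @ 1: {1,3,4,5,6,8,9,15}  ✓accept
'b' @ 2: {1,3,4,5,6,8,9}  ✓accept
'b' @ 3: {1,3,4,5,6,8,9}  ✓accept
'c' @ 4: {}  — dead — no transitions
after full input: {}  (accept=1 not in)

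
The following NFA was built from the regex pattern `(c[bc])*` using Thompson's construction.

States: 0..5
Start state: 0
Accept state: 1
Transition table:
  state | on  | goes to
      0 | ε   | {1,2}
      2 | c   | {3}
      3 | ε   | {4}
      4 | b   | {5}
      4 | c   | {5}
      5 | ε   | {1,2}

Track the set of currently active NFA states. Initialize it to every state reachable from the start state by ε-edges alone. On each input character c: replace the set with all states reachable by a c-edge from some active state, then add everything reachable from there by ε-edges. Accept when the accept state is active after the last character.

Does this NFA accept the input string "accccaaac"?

start: ε-closure({0}) = {0,1,2}
'a' @ 1: {}  — no active states
rest 'ccccaaac' ignored (set empty)
end set {} — state 1 not in

Answer: REJECT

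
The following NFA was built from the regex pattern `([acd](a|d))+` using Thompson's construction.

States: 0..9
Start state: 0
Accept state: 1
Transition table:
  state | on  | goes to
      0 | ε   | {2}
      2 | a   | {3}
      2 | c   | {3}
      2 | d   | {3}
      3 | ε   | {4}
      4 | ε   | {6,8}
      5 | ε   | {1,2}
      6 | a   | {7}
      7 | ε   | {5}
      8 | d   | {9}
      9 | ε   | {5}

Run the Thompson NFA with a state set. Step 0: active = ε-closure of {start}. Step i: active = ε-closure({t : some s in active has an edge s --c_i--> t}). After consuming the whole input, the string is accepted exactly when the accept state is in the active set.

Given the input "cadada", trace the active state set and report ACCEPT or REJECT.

start: ε-closure({0}) = {0,2}
'c' @ 1: {3,4,6,8}
'a' @ 2: {1,2,5,7}  [accepting]
'd' @ 3: {3,4,6,8}
'a' @ 4: {1,2,5,7}  [accepting]
'd' @ 5: {3,4,6,8}
'a' @ 6: {1,2,5,7}  [accepting]
end set {1,2,5,7} — state 1 in

Answer: ACCEPT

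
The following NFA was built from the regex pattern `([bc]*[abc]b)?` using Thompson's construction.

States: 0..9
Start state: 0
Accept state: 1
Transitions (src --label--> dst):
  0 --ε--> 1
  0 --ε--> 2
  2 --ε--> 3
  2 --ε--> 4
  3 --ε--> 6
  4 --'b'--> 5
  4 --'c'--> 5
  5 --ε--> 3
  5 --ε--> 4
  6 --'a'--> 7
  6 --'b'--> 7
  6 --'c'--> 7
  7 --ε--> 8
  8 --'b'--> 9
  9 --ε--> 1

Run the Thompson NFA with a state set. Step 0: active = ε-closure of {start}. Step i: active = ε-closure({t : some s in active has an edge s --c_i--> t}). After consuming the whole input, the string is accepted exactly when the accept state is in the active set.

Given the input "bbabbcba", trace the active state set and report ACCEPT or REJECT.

Answer: REJECT

Steps:
S₀ = ε-closure({0}) = {0,1,2,3,4,6}
'b' @ 1: {3,4,5,6,7,8}
'b' @ 2: {1,3,4,5,6,7,8,9}  (accept∈set)
'a' @ 3: {7,8}
'b' @ 4: {1,9}  (accept∈set)
'b' @ 5: {}  — state set empty
rest 'cba' ignored (set empty)
after full input: {}  (accept=1 not in)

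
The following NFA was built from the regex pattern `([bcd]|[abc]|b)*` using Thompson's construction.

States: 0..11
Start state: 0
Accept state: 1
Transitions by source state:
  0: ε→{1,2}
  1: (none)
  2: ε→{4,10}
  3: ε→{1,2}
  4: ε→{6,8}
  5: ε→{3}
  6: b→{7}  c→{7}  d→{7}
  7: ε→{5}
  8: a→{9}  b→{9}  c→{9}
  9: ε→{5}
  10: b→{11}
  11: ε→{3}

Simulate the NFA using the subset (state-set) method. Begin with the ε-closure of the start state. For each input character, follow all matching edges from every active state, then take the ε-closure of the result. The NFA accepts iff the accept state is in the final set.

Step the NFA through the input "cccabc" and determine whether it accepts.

Answer: ACCEPT

Trace:
S₀ = ε-closure({0}) = {0,1,2,4,6,8,10}
'c' @ 1: {1,2,3,4,5,6,7,8,9,10}  [accepting]
'c' @ 2: {1,2,3,4,5,6,7,8,9,10}  [accepting]
'c' @ 3: {1,2,3,4,5,6,7,8,9,10}  [accepting]
'a' @ 4: {1,2,3,4,5,6,8,9,10}  [accepting]
'b' @ 5: {1,2,3,4,5,6,7,8,9,10,11}  [accepting]
'c' @ 6: {1,2,3,4,5,6,7,8,9,10}  [accepting]
end set {1,2,3,4,5,6,7,8,9,10} — state 1 in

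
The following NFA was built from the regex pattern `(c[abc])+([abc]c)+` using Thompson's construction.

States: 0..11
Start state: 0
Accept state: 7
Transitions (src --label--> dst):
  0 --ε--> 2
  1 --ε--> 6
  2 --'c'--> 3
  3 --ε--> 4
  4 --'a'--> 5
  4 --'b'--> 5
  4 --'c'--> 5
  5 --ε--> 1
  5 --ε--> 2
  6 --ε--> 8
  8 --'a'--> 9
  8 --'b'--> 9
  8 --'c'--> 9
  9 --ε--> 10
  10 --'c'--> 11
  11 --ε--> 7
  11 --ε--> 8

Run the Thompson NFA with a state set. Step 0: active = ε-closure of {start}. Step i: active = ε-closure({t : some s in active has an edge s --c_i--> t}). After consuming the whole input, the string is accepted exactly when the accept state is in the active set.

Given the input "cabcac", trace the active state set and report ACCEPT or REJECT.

Answer: ACCEPT

Trace:
initial (ε-close {0}): {0,2}
'c' @ 1: {3,4}
'a' @ 2: {1,2,5,6,8}
'b' @ 3: {9,10}
'c' @ 4: {7,8,11}  ✓accept
'a' @ 5: {9,10}
'c' @ 6: {7,8,11}  ✓accept
end set {7,8,11} — state 7 in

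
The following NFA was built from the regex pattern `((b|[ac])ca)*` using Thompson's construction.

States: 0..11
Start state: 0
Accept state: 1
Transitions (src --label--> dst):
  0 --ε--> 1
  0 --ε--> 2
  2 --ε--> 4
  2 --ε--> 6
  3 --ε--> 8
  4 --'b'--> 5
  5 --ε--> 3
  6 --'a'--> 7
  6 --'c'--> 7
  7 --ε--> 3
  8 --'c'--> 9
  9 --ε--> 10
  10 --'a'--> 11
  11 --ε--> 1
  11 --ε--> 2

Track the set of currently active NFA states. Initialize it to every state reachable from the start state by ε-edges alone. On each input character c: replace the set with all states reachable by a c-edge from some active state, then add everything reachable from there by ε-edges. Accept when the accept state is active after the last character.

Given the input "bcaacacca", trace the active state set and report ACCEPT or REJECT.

Answer: ACCEPT

Derivation:
initial (ε-close {0}): {0,1,2,4,6}
'b' @ 1: {3,5,8}
'c' @ 2: {9,10}
'a' @ 3: {1,2,4,6,11}  (accept∈set)
'a' @ 4: {3,7,8}
'c' @ 5: {9,10}
'a' @ 6: {1,2,4,6,11}  (accept∈set)
'c' @ 7: {3,7,8}
'c' @ 8: {9,10}
'a' @ 9: {1,2,4,6,11}  (accept∈set)
after full input: {1,2,4,6,11}  (accept=1 in)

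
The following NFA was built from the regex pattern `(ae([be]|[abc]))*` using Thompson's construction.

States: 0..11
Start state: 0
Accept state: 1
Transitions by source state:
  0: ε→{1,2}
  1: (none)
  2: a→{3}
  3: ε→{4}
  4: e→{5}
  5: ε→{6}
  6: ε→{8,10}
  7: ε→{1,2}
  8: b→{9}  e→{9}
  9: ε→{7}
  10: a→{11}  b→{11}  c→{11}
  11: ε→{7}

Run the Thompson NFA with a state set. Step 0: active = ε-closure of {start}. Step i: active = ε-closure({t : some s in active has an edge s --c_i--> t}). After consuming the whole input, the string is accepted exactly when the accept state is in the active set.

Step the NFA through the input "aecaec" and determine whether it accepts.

S₀ = ε-closure({0}) = {0,1,2}
'a' @ 1: {3,4}
'e' @ 2: {5,6,8,10}
'c' @ 3: {1,2,7,11}  (accept∈set)
'a' @ 4: {3,4}
'e' @ 5: {5,6,8,10}
'c' @ 6: {1,2,7,11}  (accept∈set)
after full input: {1,2,7,11}  (accept=1 in)

Answer: ACCEPT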